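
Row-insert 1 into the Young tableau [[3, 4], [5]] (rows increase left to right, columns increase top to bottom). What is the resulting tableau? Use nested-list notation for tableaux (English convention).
In row 1, 1 replaces 3 (the leftmost entry greater than 1); 3 is bumped to row 2. In row 2, 3 replaces 5 (the leftmost entry greater than 3); 5 is bumped to row 3. 5 starts a new row 3. The new tableau is [[1, 4], [3], [5]].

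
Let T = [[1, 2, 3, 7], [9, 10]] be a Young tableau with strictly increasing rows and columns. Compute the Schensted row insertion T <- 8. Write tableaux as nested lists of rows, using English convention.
[[1, 2, 3, 7, 8], [9, 10]]

8 is larger than every entry of row 1, so it is appended to row 1. The new tableau is [[1, 2, 3, 7, 8], [9, 10]].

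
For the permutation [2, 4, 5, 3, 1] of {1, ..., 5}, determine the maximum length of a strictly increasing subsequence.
3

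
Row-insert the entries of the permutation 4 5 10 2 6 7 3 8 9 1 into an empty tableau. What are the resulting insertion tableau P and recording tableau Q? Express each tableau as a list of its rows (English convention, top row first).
P = [[1, 3, 6, 7, 8, 9], [2, 5], [4], [10]], Q = [[1, 2, 3, 6, 8, 9], [4, 5], [7], [10]]

Insert each entry of the permutation into P by Schensted row insertion, recording in Q the position of each new cell.

After inserting 4: P = [[4]].
After inserting 5: P = [[4, 5]].
After inserting 10: P = [[4, 5, 10]].
After inserting 2: P = [[2, 5, 10], [4]].
After inserting 6: P = [[2, 5, 6], [4, 10]].
After inserting 7: P = [[2, 5, 6, 7], [4, 10]].
After inserting 3: P = [[2, 3, 6, 7], [4, 5], [10]].
After inserting 8: P = [[2, 3, 6, 7, 8], [4, 5], [10]].
After inserting 9: P = [[2, 3, 6, 7, 8, 9], [4, 5], [10]].
After inserting 1: P = [[1, 3, 6, 7, 8, 9], [2, 5], [4], [10]].

So P = [[1, 3, 6, 7, 8, 9], [2, 5], [4], [10]], Q = [[1, 2, 3, 6, 8, 9], [4, 5], [7], [10]].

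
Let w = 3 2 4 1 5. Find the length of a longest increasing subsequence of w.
3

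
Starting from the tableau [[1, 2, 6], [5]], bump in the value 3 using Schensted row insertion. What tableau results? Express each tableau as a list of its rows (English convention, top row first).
In row 1, 3 replaces 6 (the leftmost entry greater than 3); 6 is bumped to row 2. 6 is appended to row 2. The new tableau is [[1, 2, 3], [5, 6]].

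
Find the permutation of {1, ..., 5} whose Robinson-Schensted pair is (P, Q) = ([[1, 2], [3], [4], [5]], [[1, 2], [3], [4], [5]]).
Reverse the RSK construction: for i from n down to 1, find the cell of Q containing i, remove the entry at that cell from P, and reverse-bump it up through P; the value ejected from row 1 is w(i).

Step i=5: Q has 5 at row 4, column 1; remove 5 from row 4 of P and reverse-bump: 5 enters row 3 and ejects 4; 4 enters row 2 and ejects 3; 3 enters row 1 and ejects 2. So w(5) = 2. P is now [[1, 3], [4], [5]].
Step i=4: Q has 4 at row 3, column 1; remove 5 from row 3 of P and reverse-bump: 5 enters row 2 and ejects 4; 4 enters row 1 and ejects 3. So w(4) = 3. P is now [[1, 4], [5]].
Step i=3: Q has 3 at row 2, column 1; remove 5 from row 2 of P and reverse-bump: 5 enters row 1 and ejects 4. So w(3) = 4. P is now [[1, 5]].
Step i=2: Q has 2 at row 1, column 2; remove that cell from P, ejecting 5. So w(2) = 5. P is now [[1]].
Step i=1: Q has 1 at row 1, column 1; remove that cell from P, ejecting 1. So w(1) = 1. P is now [].

So w = 1 5 4 3 2.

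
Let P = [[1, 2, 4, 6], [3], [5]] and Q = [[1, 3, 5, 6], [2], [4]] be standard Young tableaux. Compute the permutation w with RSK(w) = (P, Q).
5 1 3 2 4 6

Reverse the RSK construction: for i from n down to 1, find the cell of Q containing i, remove the entry at that cell from P, and reverse-bump it up through P; the value ejected from row 1 is w(i).

Step i=6: Q has 6 at row 1, column 4; remove that cell from P, ejecting 6. So w(6) = 6. P is now [[1, 2, 4], [3], [5]].
Step i=5: Q has 5 at row 1, column 3; remove that cell from P, ejecting 4. So w(5) = 4. P is now [[1, 2], [3], [5]].
Step i=4: Q has 4 at row 3, column 1; remove 5 from row 3 of P and reverse-bump: 5 enters row 2 and ejects 3; 3 enters row 1 and ejects 2. So w(4) = 2. P is now [[1, 3], [5]].
Step i=3: Q has 3 at row 1, column 2; remove that cell from P, ejecting 3. So w(3) = 3. P is now [[1], [5]].
Step i=2: Q has 2 at row 2, column 1; remove 5 from row 2 of P and reverse-bump: 5 enters row 1 and ejects 1. So w(2) = 1. P is now [[5]].
Step i=1: Q has 1 at row 1, column 1; remove that cell from P, ejecting 5. So w(1) = 5. P is now [].

So w = 5 1 3 2 4 6.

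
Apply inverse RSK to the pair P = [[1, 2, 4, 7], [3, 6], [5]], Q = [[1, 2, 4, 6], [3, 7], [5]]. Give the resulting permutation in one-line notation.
1 5 3 6 2 7 4

Reverse the RSK construction: for i from n down to 1, find the cell of Q containing i, remove the entry at that cell from P, and reverse-bump it up through P; the value ejected from row 1 is w(i).

Step i=7: Q has 7 at row 2, column 2; remove 6 from row 2 of P and reverse-bump: 6 enters row 1 and ejects 4. So w(7) = 4. P is now [[1, 2, 6, 7], [3], [5]].
Step i=6: Q has 6 at row 1, column 4; remove that cell from P, ejecting 7. So w(6) = 7. P is now [[1, 2, 6], [3], [5]].
Step i=5: Q has 5 at row 3, column 1; remove 5 from row 3 of P and reverse-bump: 5 enters row 2 and ejects 3; 3 enters row 1 and ejects 2. So w(5) = 2. P is now [[1, 3, 6], [5]].
Step i=4: Q has 4 at row 1, column 3; remove that cell from P, ejecting 6. So w(4) = 6. P is now [[1, 3], [5]].
Step i=3: Q has 3 at row 2, column 1; remove 5 from row 2 of P and reverse-bump: 5 enters row 1 and ejects 3. So w(3) = 3. P is now [[1, 5]].
Step i=2: Q has 2 at row 1, column 2; remove that cell from P, ejecting 5. So w(2) = 5. P is now [[1]].
Step i=1: Q has 1 at row 1, column 1; remove that cell from P, ejecting 1. So w(1) = 1. P is now [].

So w = 1 5 3 6 2 7 4.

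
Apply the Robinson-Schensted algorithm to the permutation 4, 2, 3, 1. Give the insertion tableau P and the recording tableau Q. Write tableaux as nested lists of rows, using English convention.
Insert each entry of the permutation into P by Schensted row insertion, recording in Q the position of each new cell.

Insert 4: appended to row 1. P = [[4]], Q = [[1]].
Insert 2: 2 bumps 4 from row 1; 4 starts row 2. P = [[2], [4]], Q = [[1], [2]].
Insert 3: appended to row 1. P = [[2, 3], [4]], Q = [[1, 3], [2]].
Insert 1: 1 bumps 2 from row 1; 2 bumps 4 from row 2; 4 starts row 3. P = [[1, 3], [2], [4]], Q = [[1, 3], [2], [4]].

So P = [[1, 3], [2], [4]], Q = [[1, 3], [2], [4]].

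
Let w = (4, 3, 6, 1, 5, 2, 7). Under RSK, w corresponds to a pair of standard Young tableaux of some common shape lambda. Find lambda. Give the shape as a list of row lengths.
[3, 2, 2]

Row-insert each entry into an empty tableau.

After inserting 4: P = [[4]].
After inserting 3: P = [[3], [4]].
After inserting 6: P = [[3, 6], [4]].
After inserting 1: P = [[1, 6], [3], [4]].
After inserting 5: P = [[1, 5], [3, 6], [4]].
After inserting 2: P = [[1, 2], [3, 5], [4, 6]].
After inserting 7: P = [[1, 2, 7], [3, 5], [4, 6]].

The final insertion tableau P = [[1, 2, 7], [3, 5], [4, 6]] has shape [3, 2, 2].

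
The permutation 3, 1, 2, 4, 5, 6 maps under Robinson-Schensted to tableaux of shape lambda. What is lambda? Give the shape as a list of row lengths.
[5, 1]

Row-insert each entry into an empty tableau.

After inserting 3: P = [[3]].
After inserting 1: P = [[1], [3]].
After inserting 2: P = [[1, 2], [3]].
After inserting 4: P = [[1, 2, 4], [3]].
After inserting 5: P = [[1, 2, 4, 5], [3]].
After inserting 6: P = [[1, 2, 4, 5, 6], [3]].

The final insertion tableau P = [[1, 2, 4, 5, 6], [3]] has shape [5, 1].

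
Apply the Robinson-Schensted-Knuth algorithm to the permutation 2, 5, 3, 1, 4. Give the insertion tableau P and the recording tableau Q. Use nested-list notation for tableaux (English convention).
P = [[1, 3, 4], [2], [5]], Q = [[1, 2, 5], [3], [4]]

Insert each entry of the permutation into P by Schensted row insertion, recording in Q the position of each new cell.

After inserting 2: P = [[2]].
After inserting 5: P = [[2, 5]].
After inserting 3: P = [[2, 3], [5]].
After inserting 1: P = [[1, 3], [2], [5]].
After inserting 4: P = [[1, 3, 4], [2], [5]].

So P = [[1, 3, 4], [2], [5]], Q = [[1, 2, 5], [3], [4]].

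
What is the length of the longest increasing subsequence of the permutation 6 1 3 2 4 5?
4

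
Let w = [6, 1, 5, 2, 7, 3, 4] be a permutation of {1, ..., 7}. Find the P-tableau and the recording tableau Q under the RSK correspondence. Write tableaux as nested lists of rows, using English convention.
Insert each entry of the permutation into P by Schensted row insertion, recording in Q the position of each new cell.

After inserting 6: P = [[6]].
After inserting 1: P = [[1], [6]].
After inserting 5: P = [[1, 5], [6]].
After inserting 2: P = [[1, 2], [5], [6]].
After inserting 7: P = [[1, 2, 7], [5], [6]].
After inserting 3: P = [[1, 2, 3], [5, 7], [6]].
After inserting 4: P = [[1, 2, 3, 4], [5, 7], [6]].

So P = [[1, 2, 3, 4], [5, 7], [6]], Q = [[1, 3, 5, 7], [2, 6], [4]].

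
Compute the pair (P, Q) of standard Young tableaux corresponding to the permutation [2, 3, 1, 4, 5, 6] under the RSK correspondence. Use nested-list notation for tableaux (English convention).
P = [[1, 3, 4, 5, 6], [2]], Q = [[1, 2, 4, 5, 6], [3]]

Insert each entry of the permutation into P by Schensted row insertion, recording in Q the position of each new cell.

After inserting 2: P = [[2]].
After inserting 3: P = [[2, 3]].
After inserting 1: P = [[1, 3], [2]].
After inserting 4: P = [[1, 3, 4], [2]].
After inserting 5: P = [[1, 3, 4, 5], [2]].
After inserting 6: P = [[1, 3, 4, 5, 6], [2]].

So P = [[1, 3, 4, 5, 6], [2]], Q = [[1, 2, 4, 5, 6], [3]].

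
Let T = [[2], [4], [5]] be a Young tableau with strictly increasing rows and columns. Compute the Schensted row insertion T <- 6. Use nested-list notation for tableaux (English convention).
6 is larger than every entry of row 1, so it is appended to row 1. The new tableau is [[2, 6], [4], [5]].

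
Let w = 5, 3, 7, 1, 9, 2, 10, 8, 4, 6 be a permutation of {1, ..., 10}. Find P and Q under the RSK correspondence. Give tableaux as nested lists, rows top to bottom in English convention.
P = [[1, 2, 4, 6], [3, 7, 8, 10], [5, 9]], Q = [[1, 3, 5, 7], [2, 6, 8, 10], [4, 9]]

Insert each entry of the permutation into P by Schensted row insertion, recording in Q the position of each new cell.

Insert 5: appended to row 1. P = [[5]].
Insert 3: 3 bumps 5 from row 1; 5 starts row 2. P = [[3], [5]].
Insert 7: appended to row 1. P = [[3, 7], [5]].
Insert 1: 1 bumps 3 from row 1; 3 bumps 5 from row 2; 5 starts row 3. P = [[1, 7], [3], [5]].
Insert 9: appended to row 1. P = [[1, 7, 9], [3], [5]].
Insert 2: 2 bumps 7 from row 1; 7 appends to row 2. P = [[1, 2, 9], [3, 7], [5]].
Insert 10: appended to row 1. P = [[1, 2, 9, 10], [3, 7], [5]].
Insert 8: 8 bumps 9 from row 1; 9 appends to row 2. P = [[1, 2, 8, 10], [3, 7, 9], [5]].
Insert 4: 4 bumps 8 from row 1; 8 bumps 9 from row 2; 9 appends to row 3. P = [[1, 2, 4, 10], [3, 7, 8], [5, 9]].
Insert 6: 6 bumps 10 from row 1; 10 appends to row 2. P = [[1, 2, 4, 6], [3, 7, 8, 10], [5, 9]].

So P = [[1, 2, 4, 6], [3, 7, 8, 10], [5, 9]], Q = [[1, 3, 5, 7], [2, 6, 8, 10], [4, 9]].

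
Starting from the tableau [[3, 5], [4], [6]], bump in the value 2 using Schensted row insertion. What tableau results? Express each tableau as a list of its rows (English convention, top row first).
In row 1, 2 replaces 3 (the leftmost entry greater than 2); 3 is bumped to row 2. In row 2, 3 replaces 4 (the leftmost entry greater than 3); 4 is bumped to row 3. In row 3, 4 replaces 6 (the leftmost entry greater than 4); 6 is bumped to row 4. 6 starts a new row 4. The new tableau is [[2, 5], [3], [4], [6]].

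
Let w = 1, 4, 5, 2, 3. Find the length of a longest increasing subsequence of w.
3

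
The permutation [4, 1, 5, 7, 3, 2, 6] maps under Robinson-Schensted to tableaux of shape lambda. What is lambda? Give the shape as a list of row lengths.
Row-insert each entry into an empty tableau.

After inserting 4: P = [[4]].
After inserting 1: P = [[1], [4]].
After inserting 5: P = [[1, 5], [4]].
After inserting 7: P = [[1, 5, 7], [4]].
After inserting 3: P = [[1, 3, 7], [4, 5]].
After inserting 2: P = [[1, 2, 7], [3, 5], [4]].
After inserting 6: P = [[1, 2, 6], [3, 5, 7], [4]].

The final insertion tableau P = [[1, 2, 6], [3, 5, 7], [4]] has shape [3, 3, 1].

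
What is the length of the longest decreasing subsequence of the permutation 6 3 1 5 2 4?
3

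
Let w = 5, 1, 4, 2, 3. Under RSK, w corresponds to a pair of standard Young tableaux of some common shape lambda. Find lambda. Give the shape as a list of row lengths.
Row-insert each entry into an empty tableau.

After inserting 5: P = [[5]].
After inserting 1: P = [[1], [5]].
After inserting 4: P = [[1, 4], [5]].
After inserting 2: P = [[1, 2], [4], [5]].
After inserting 3: P = [[1, 2, 3], [4], [5]].

The final insertion tableau P = [[1, 2, 3], [4], [5]] has shape [3, 1, 1].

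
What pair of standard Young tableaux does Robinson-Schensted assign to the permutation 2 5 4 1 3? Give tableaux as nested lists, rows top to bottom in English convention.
P = [[1, 3], [2, 4], [5]], Q = [[1, 2], [3, 5], [4]]

Insert each entry of the permutation into P by Schensted row insertion, recording in Q the position of each new cell.

Insert 2: appended to row 1. P = [[2]].
Insert 5: appended to row 1. P = [[2, 5]].
Insert 4: 4 bumps 5 from row 1; 5 starts row 2. P = [[2, 4], [5]].
Insert 1: 1 bumps 2 from row 1; 2 bumps 5 from row 2; 5 starts row 3. P = [[1, 4], [2], [5]].
Insert 3: 3 bumps 4 from row 1; 4 appends to row 2. P = [[1, 3], [2, 4], [5]].

So P = [[1, 3], [2, 4], [5]], Q = [[1, 2], [3, 5], [4]].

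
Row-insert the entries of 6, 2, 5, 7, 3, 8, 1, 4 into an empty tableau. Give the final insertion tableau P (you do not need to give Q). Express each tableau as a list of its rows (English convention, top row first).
Insert 6: appended to row 1. P = [[6]].
Insert 2: 2 bumps 6 from row 1; 6 starts row 2. P = [[2], [6]].
Insert 5: appended to row 1. P = [[2, 5], [6]].
Insert 7: appended to row 1. P = [[2, 5, 7], [6]].
Insert 3: 3 bumps 5 from row 1; 5 bumps 6 from row 2; 6 starts row 3. P = [[2, 3, 7], [5], [6]].
Insert 8: appended to row 1. P = [[2, 3, 7, 8], [5], [6]].
Insert 1: 1 bumps 2 from row 1; 2 bumps 5 from row 2; 5 bumps 6 from row 3; 6 starts row 4. P = [[1, 3, 7, 8], [2], [5], [6]].
Insert 4: 4 bumps 7 from row 1; 7 appends to row 2. P = [[1, 3, 4, 8], [2, 7], [5], [6]].

So P = [[1, 3, 4, 8], [2, 7], [5], [6]].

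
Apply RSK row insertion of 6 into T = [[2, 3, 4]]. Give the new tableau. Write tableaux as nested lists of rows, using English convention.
6 is larger than every entry of row 1, so it is appended to row 1. The new tableau is [[2, 3, 4, 6]].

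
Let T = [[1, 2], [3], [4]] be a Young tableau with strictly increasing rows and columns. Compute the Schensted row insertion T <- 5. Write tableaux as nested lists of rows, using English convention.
5 is larger than every entry of row 1, so it is appended to row 1. The new tableau is [[1, 2, 5], [3], [4]].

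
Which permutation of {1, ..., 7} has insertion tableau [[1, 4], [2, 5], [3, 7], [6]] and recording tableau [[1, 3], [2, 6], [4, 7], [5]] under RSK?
6 3 7 2 1 5 4

Reverse the RSK construction: for i from n down to 1, find the cell of Q containing i, remove the entry at that cell from P, and reverse-bump it up through P; the value ejected from row 1 is w(i).

Step i=7: Q has 7 at row 3, column 2; remove 7 from row 3 of P and reverse-bump: 7 enters row 2 and ejects 5; 5 enters row 1 and ejects 4. So w(7) = 4. P is now [[1, 5], [2, 7], [3], [6]].
Step i=6: Q has 6 at row 2, column 2; remove 7 from row 2 of P and reverse-bump: 7 enters row 1 and ejects 5. So w(6) = 5. P is now [[1, 7], [2], [3], [6]].
Step i=5: Q has 5 at row 4, column 1; remove 6 from row 4 of P and reverse-bump: 6 enters row 3 and ejects 3; 3 enters row 2 and ejects 2; 2 enters row 1 and ejects 1. So w(5) = 1. P is now [[2, 7], [3], [6]].
Step i=4: Q has 4 at row 3, column 1; remove 6 from row 3 of P and reverse-bump: 6 enters row 2 and ejects 3; 3 enters row 1 and ejects 2. So w(4) = 2. P is now [[3, 7], [6]].
Step i=3: Q has 3 at row 1, column 2; remove that cell from P, ejecting 7. So w(3) = 7. P is now [[3], [6]].
Step i=2: Q has 2 at row 2, column 1; remove 6 from row 2 of P and reverse-bump: 6 enters row 1 and ejects 3. So w(2) = 3. P is now [[6]].
Step i=1: Q has 1 at row 1, column 1; remove that cell from P, ejecting 6. So w(1) = 6. P is now [].

So w = 6 3 7 2 1 5 4.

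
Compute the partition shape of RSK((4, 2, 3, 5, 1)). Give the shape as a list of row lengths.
RSK row insertion gives P = [[1, 3, 5], [2], [4]], which has shape [3, 1, 1].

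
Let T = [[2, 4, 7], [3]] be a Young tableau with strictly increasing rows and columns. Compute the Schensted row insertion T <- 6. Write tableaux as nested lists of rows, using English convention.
[[2, 4, 6], [3, 7]]

In row 1, 6 replaces 7 (the leftmost entry greater than 6); 7 is bumped to row 2. 7 is appended to row 2. The new tableau is [[2, 4, 6], [3, 7]].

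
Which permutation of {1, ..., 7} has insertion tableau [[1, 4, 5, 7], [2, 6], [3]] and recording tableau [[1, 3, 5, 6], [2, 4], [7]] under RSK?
3 2 6 4 5 7 1

Reverse the RSK construction: for i from n down to 1, find the cell of Q containing i, remove the entry at that cell from P, and reverse-bump it up through P; the value ejected from row 1 is w(i).

Step i=7: Q has 7 at row 3, column 1; remove 3 from row 3 of P and reverse-bump: 3 enters row 2 and ejects 2; 2 enters row 1 and ejects 1. So w(7) = 1. P is now [[2, 4, 5, 7], [3, 6]].
Step i=6: Q has 6 at row 1, column 4; remove that cell from P, ejecting 7. So w(6) = 7. P is now [[2, 4, 5], [3, 6]].
Step i=5: Q has 5 at row 1, column 3; remove that cell from P, ejecting 5. So w(5) = 5. P is now [[2, 4], [3, 6]].
Step i=4: Q has 4 at row 2, column 2; remove 6 from row 2 of P and reverse-bump: 6 enters row 1 and ejects 4. So w(4) = 4. P is now [[2, 6], [3]].
Step i=3: Q has 3 at row 1, column 2; remove that cell from P, ejecting 6. So w(3) = 6. P is now [[2], [3]].
Step i=2: Q has 2 at row 2, column 1; remove 3 from row 2 of P and reverse-bump: 3 enters row 1 and ejects 2. So w(2) = 2. P is now [[3]].
Step i=1: Q has 1 at row 1, column 1; remove that cell from P, ejecting 3. So w(1) = 3. P is now [].

So w = 3 2 6 4 5 7 1.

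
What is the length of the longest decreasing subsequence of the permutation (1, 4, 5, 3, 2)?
3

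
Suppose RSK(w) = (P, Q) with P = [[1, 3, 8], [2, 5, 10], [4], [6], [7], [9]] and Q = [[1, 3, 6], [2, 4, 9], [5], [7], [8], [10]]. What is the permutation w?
4 2 9 7 6 10 5 3 8 1

Reverse the RSK construction: for i from n down to 1, find the cell of Q containing i, remove the entry at that cell from P, and reverse-bump it up through P; the value ejected from row 1 is w(i).

Step i=10: Q has 10 at row 6, column 1; remove 9 from row 6 of P and reverse-bump: 9 enters row 5 and ejects 7; 7 enters row 4 and ejects 6; 6 enters row 3 and ejects 4; 4 enters row 2 and ejects 2; 2 enters row 1 and ejects 1. So w(10) = 1. P is now [[2, 3, 8], [4, 5, 10], [6], [7], [9]].
Step i=9: Q has 9 at row 2, column 3; remove 10 from row 2 of P and reverse-bump: 10 enters row 1 and ejects 8. So w(9) = 8. P is now [[2, 3, 10], [4, 5], [6], [7], [9]].
Step i=8: Q has 8 at row 5, column 1; remove 9 from row 5 of P and reverse-bump: 9 enters row 4 and ejects 7; 7 enters row 3 and ejects 6; 6 enters row 2 and ejects 5; 5 enters row 1 and ejects 3. So w(8) = 3. P is now [[2, 5, 10], [4, 6], [7], [9]].
Step i=7: Q has 7 at row 4, column 1; remove 9 from row 4 of P and reverse-bump: 9 enters row 3 and ejects 7; 7 enters row 2 and ejects 6; 6 enters row 1 and ejects 5. So w(7) = 5. P is now [[2, 6, 10], [4, 7], [9]].
Step i=6: Q has 6 at row 1, column 3; remove that cell from P, ejecting 10. So w(6) = 10. P is now [[2, 6], [4, 7], [9]].
Step i=5: Q has 5 at row 3, column 1; remove 9 from row 3 of P and reverse-bump: 9 enters row 2 and ejects 7; 7 enters row 1 and ejects 6. So w(5) = 6. P is now [[2, 7], [4, 9]].
Step i=4: Q has 4 at row 2, column 2; remove 9 from row 2 of P and reverse-bump: 9 enters row 1 and ejects 7. So w(4) = 7. P is now [[2, 9], [4]].
Step i=3: Q has 3 at row 1, column 2; remove that cell from P, ejecting 9. So w(3) = 9. P is now [[2], [4]].
Step i=2: Q has 2 at row 2, column 1; remove 4 from row 2 of P and reverse-bump: 4 enters row 1 and ejects 2. So w(2) = 2. P is now [[4]].
Step i=1: Q has 1 at row 1, column 1; remove that cell from P, ejecting 4. So w(1) = 4. P is now [].

So w = 4 2 9 7 6 10 5 3 8 1.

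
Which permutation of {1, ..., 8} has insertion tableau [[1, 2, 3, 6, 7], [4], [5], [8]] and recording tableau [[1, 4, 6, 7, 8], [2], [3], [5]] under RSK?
Reverse the RSK construction: for i from n down to 1, find the cell of Q containing i, remove the entry at that cell from P, and reverse-bump it up through P; the value ejected from row 1 is w(i).

Step i=8: Q has 8 at row 1, column 5; remove that cell from P, ejecting 7. So w(8) = 7. P is now [[1, 2, 3, 6], [4], [5], [8]].
Step i=7: Q has 7 at row 1, column 4; remove that cell from P, ejecting 6. So w(7) = 6. P is now [[1, 2, 3], [4], [5], [8]].
Step i=6: Q has 6 at row 1, column 3; remove that cell from P, ejecting 3. So w(6) = 3. P is now [[1, 2], [4], [5], [8]].
Step i=5: Q has 5 at row 4, column 1; remove 8 from row 4 of P and reverse-bump: 8 enters row 3 and ejects 5; 5 enters row 2 and ejects 4; 4 enters row 1 and ejects 2. So w(5) = 2. P is now [[1, 4], [5], [8]].
Step i=4: Q has 4 at row 1, column 2; remove that cell from P, ejecting 4. So w(4) = 4. P is now [[1], [5], [8]].
Step i=3: Q has 3 at row 3, column 1; remove 8 from row 3 of P and reverse-bump: 8 enters row 2 and ejects 5; 5 enters row 1 and ejects 1. So w(3) = 1. P is now [[5], [8]].
Step i=2: Q has 2 at row 2, column 1; remove 8 from row 2 of P and reverse-bump: 8 enters row 1 and ejects 5. So w(2) = 5. P is now [[8]].
Step i=1: Q has 1 at row 1, column 1; remove that cell from P, ejecting 8. So w(1) = 8. P is now [].

So w = 8 5 1 4 2 3 6 7.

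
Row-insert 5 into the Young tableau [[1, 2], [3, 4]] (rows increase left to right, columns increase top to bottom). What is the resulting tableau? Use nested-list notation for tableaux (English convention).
[[1, 2, 5], [3, 4]]

5 is larger than every entry of row 1, so it is appended to row 1. The new tableau is [[1, 2, 5], [3, 4]].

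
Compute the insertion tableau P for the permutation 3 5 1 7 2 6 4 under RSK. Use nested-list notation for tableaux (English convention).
Insert 3: appended to row 1. P = [[3]].
Insert 5: appended to row 1. P = [[3, 5]].
Insert 1: 1 bumps 3 from row 1; 3 starts row 2. P = [[1, 5], [3]].
Insert 7: appended to row 1. P = [[1, 5, 7], [3]].
Insert 2: 2 bumps 5 from row 1; 5 appends to row 2. P = [[1, 2, 7], [3, 5]].
Insert 6: 6 bumps 7 from row 1; 7 appends to row 2. P = [[1, 2, 6], [3, 5, 7]].
Insert 4: 4 bumps 6 from row 1; 6 bumps 7 from row 2; 7 starts row 3. P = [[1, 2, 4], [3, 5, 6], [7]].

So P = [[1, 2, 4], [3, 5, 6], [7]].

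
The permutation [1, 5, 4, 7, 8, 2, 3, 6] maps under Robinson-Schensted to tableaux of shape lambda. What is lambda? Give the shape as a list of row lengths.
[4, 3, 1]

RSK row insertion gives P = [[1, 2, 3, 6], [4, 7, 8], [5]], which has shape [4, 3, 1].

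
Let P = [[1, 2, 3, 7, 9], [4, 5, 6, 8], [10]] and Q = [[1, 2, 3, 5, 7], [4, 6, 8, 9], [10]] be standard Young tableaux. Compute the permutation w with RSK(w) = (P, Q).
Reverse the RSK construction: for i from n down to 1, find the cell of Q containing i, remove the entry at that cell from P, and reverse-bump it up through P; the value ejected from row 1 is w(i).

Step i=10: Q has 10 at row 3, column 1; remove 10 from row 3 of P and reverse-bump: 10 enters row 2 and ejects 8; 8 enters row 1 and ejects 7. So w(10) = 7. P is now [[1, 2, 3, 8, 9], [4, 5, 6, 10]].
Step i=9: Q has 9 at row 2, column 4; remove 10 from row 2 of P and reverse-bump: 10 enters row 1 and ejects 9. So w(9) = 9. P is now [[1, 2, 3, 8, 10], [4, 5, 6]].
Step i=8: Q has 8 at row 2, column 3; remove 6 from row 2 of P and reverse-bump: 6 enters row 1 and ejects 3. So w(8) = 3. P is now [[1, 2, 6, 8, 10], [4, 5]].
Step i=7: Q has 7 at row 1, column 5; remove that cell from P, ejecting 10. So w(7) = 10. P is now [[1, 2, 6, 8], [4, 5]].
Step i=6: Q has 6 at row 2, column 2; remove 5 from row 2 of P and reverse-bump: 5 enters row 1 and ejects 2. So w(6) = 2. P is now [[1, 5, 6, 8], [4]].
Step i=5: Q has 5 at row 1, column 4; remove that cell from P, ejecting 8. So w(5) = 8. P is now [[1, 5, 6], [4]].
Step i=4: Q has 4 at row 2, column 1; remove 4 from row 2 of P and reverse-bump: 4 enters row 1 and ejects 1. So w(4) = 1. P is now [[4, 5, 6]].
Step i=3: Q has 3 at row 1, column 3; remove that cell from P, ejecting 6. So w(3) = 6. P is now [[4, 5]].
Step i=2: Q has 2 at row 1, column 2; remove that cell from P, ejecting 5. So w(2) = 5. P is now [[4]].
Step i=1: Q has 1 at row 1, column 1; remove that cell from P, ejecting 4. So w(1) = 4. P is now [].

So w = 4 5 6 1 8 2 10 3 9 7.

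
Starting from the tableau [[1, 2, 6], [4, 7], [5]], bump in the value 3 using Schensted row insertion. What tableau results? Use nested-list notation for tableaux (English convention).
[[1, 2, 3], [4, 6], [5, 7]]

In row 1, 3 replaces 6 (the leftmost entry greater than 3); 6 is bumped to row 2. In row 2, 6 replaces 7 (the leftmost entry greater than 6); 7 is bumped to row 3. 7 is appended to row 3. The new tableau is [[1, 2, 3], [4, 6], [5, 7]].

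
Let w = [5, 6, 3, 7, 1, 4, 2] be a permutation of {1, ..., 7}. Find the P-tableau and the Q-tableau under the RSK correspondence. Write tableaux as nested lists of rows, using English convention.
P = [[1, 2, 7], [3, 4], [5, 6]], Q = [[1, 2, 4], [3, 6], [5, 7]]

Insert each entry of the permutation into P by Schensted row insertion, recording in Q the position of each new cell.

After inserting 5: P = [[5]].
After inserting 6: P = [[5, 6]].
After inserting 3: P = [[3, 6], [5]].
After inserting 7: P = [[3, 6, 7], [5]].
After inserting 1: P = [[1, 6, 7], [3], [5]].
After inserting 4: P = [[1, 4, 7], [3, 6], [5]].
After inserting 2: P = [[1, 2, 7], [3, 4], [5, 6]].

So P = [[1, 2, 7], [3, 4], [5, 6]], Q = [[1, 2, 4], [3, 6], [5, 7]].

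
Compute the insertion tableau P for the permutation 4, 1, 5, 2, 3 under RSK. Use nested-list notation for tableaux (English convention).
P = [[1, 2, 3], [4, 5]]

Insert 4: appended to row 1. P = [[4]].
Insert 1: 1 bumps 4 from row 1; 4 starts row 2. P = [[1], [4]].
Insert 5: appended to row 1. P = [[1, 5], [4]].
Insert 2: 2 bumps 5 from row 1; 5 appends to row 2. P = [[1, 2], [4, 5]].
Insert 3: appended to row 1. P = [[1, 2, 3], [4, 5]].

So P = [[1, 2, 3], [4, 5]].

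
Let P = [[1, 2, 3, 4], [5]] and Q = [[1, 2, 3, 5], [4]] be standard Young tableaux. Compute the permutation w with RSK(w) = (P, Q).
1 2 5 3 4

Reverse RSK: for i = n, n-1, ..., 1, locate i in Q, remove the corresponding corner cell from P, and reverse-bump its entry up through P; the value ejected from row 1 is w(i).

So w = 1 2 5 3 4.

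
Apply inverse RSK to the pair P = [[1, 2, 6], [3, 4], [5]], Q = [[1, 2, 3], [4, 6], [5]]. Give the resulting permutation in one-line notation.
3 5 6 4 1 2

Reverse the RSK construction: for i from n down to 1, find the cell of Q containing i, remove the entry at that cell from P, and reverse-bump it up through P; the value ejected from row 1 is w(i).

Step i=6: Q has 6 at row 2, column 2; remove 4 from row 2 of P and reverse-bump: 4 enters row 1 and ejects 2. So w(6) = 2. P is now [[1, 4, 6], [3], [5]].
Step i=5: Q has 5 at row 3, column 1; remove 5 from row 3 of P and reverse-bump: 5 enters row 2 and ejects 3; 3 enters row 1 and ejects 1. So w(5) = 1. P is now [[3, 4, 6], [5]].
Step i=4: Q has 4 at row 2, column 1; remove 5 from row 2 of P and reverse-bump: 5 enters row 1 and ejects 4. So w(4) = 4. P is now [[3, 5, 6]].
Step i=3: Q has 3 at row 1, column 3; remove that cell from P, ejecting 6. So w(3) = 6. P is now [[3, 5]].
Step i=2: Q has 2 at row 1, column 2; remove that cell from P, ejecting 5. So w(2) = 5. P is now [[3]].
Step i=1: Q has 1 at row 1, column 1; remove that cell from P, ejecting 3. So w(1) = 3. P is now [].

So w = 3 5 6 4 1 2.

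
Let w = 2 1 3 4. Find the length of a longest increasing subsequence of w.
3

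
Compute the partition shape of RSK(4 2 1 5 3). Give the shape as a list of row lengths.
Row-insert each entry into an empty tableau.

After inserting 4: P = [[4]].
After inserting 2: P = [[2], [4]].
After inserting 1: P = [[1], [2], [4]].
After inserting 5: P = [[1, 5], [2], [4]].
After inserting 3: P = [[1, 3], [2, 5], [4]].

The final insertion tableau P = [[1, 3], [2, 5], [4]] has shape [2, 2, 1].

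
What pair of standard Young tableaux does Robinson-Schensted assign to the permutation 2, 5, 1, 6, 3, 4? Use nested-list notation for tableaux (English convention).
Insert each entry of the permutation into P by Schensted row insertion, recording in Q the position of each new cell.

Insert 2: appended to row 1. P = [[2]].
Insert 5: appended to row 1. P = [[2, 5]].
Insert 1: 1 bumps 2 from row 1; 2 starts row 2. P = [[1, 5], [2]].
Insert 6: appended to row 1. P = [[1, 5, 6], [2]].
Insert 3: 3 bumps 5 from row 1; 5 appends to row 2. P = [[1, 3, 6], [2, 5]].
Insert 4: 4 bumps 6 from row 1; 6 appends to row 2. P = [[1, 3, 4], [2, 5, 6]].

So P = [[1, 3, 4], [2, 5, 6]], Q = [[1, 2, 4], [3, 5, 6]].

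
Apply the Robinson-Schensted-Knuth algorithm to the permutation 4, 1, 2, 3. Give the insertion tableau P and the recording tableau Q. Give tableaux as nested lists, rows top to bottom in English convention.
P = [[1, 2, 3], [4]], Q = [[1, 3, 4], [2]]

Insert each entry of the permutation into P by Schensted row insertion, recording in Q the position of each new cell.

Insert 4: appended to row 1. P = [[4]].
Insert 1: 1 bumps 4 from row 1; 4 starts row 2. P = [[1], [4]].
Insert 2: appended to row 1. P = [[1, 2], [4]].
Insert 3: appended to row 1. P = [[1, 2, 3], [4]].

So P = [[1, 2, 3], [4]], Q = [[1, 3, 4], [2]].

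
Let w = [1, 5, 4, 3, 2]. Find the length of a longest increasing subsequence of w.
2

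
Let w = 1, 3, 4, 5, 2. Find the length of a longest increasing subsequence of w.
4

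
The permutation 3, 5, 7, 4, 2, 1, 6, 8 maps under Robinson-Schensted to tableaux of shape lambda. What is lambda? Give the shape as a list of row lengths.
[4, 2, 1, 1]

Row-insert each entry into an empty tableau.

After inserting 3: P = [[3]].
After inserting 5: P = [[3, 5]].
After inserting 7: P = [[3, 5, 7]].
After inserting 4: P = [[3, 4, 7], [5]].
After inserting 2: P = [[2, 4, 7], [3], [5]].
After inserting 1: P = [[1, 4, 7], [2], [3], [5]].
After inserting 6: P = [[1, 4, 6], [2, 7], [3], [5]].
After inserting 8: P = [[1, 4, 6, 8], [2, 7], [3], [5]].

The final insertion tableau P = [[1, 4, 6, 8], [2, 7], [3], [5]] has shape [4, 2, 1, 1].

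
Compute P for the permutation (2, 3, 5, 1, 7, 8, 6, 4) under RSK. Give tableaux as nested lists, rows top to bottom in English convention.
P = [[1, 3, 4, 6, 8], [2, 5], [7]]

Insert 2: appended to row 1. P = [[2]].
Insert 3: appended to row 1. P = [[2, 3]].
Insert 5: appended to row 1. P = [[2, 3, 5]].
Insert 1: 1 bumps 2 from row 1; 2 starts row 2. P = [[1, 3, 5], [2]].
Insert 7: appended to row 1. P = [[1, 3, 5, 7], [2]].
Insert 8: appended to row 1. P = [[1, 3, 5, 7, 8], [2]].
Insert 6: 6 bumps 7 from row 1; 7 appends to row 2. P = [[1, 3, 5, 6, 8], [2, 7]].
Insert 4: 4 bumps 5 from row 1; 5 bumps 7 from row 2; 7 starts row 3. P = [[1, 3, 4, 6, 8], [2, 5], [7]].

So P = [[1, 3, 4, 6, 8], [2, 5], [7]].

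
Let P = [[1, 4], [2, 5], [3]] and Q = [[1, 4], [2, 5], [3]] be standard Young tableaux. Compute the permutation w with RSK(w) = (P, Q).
Reverse the RSK construction: for i from n down to 1, find the cell of Q containing i, remove the entry at that cell from P, and reverse-bump it up through P; the value ejected from row 1 is w(i).

Step i=5: Q has 5 at row 2, column 2; remove 5 from row 2 of P and reverse-bump: 5 enters row 1 and ejects 4. So w(5) = 4. P is now [[1, 5], [2], [3]].
Step i=4: Q has 4 at row 1, column 2; remove that cell from P, ejecting 5. So w(4) = 5. P is now [[1], [2], [3]].
Step i=3: Q has 3 at row 3, column 1; remove 3 from row 3 of P and reverse-bump: 3 enters row 2 and ejects 2; 2 enters row 1 and ejects 1. So w(3) = 1. P is now [[2], [3]].
Step i=2: Q has 2 at row 2, column 1; remove 3 from row 2 of P and reverse-bump: 3 enters row 1 and ejects 2. So w(2) = 2. P is now [[3]].
Step i=1: Q has 1 at row 1, column 1; remove that cell from P, ejecting 3. So w(1) = 3. P is now [].

So w = 3 2 1 5 4.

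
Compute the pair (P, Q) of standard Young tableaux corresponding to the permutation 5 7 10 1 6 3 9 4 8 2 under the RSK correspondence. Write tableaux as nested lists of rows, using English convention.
P = [[1, 2, 4, 8], [3, 6, 9], [5, 10], [7]], Q = [[1, 2, 3, 9], [4, 5, 7], [6, 8], [10]]

Insert each entry of the permutation into P by Schensted row insertion, recording in Q the position of each new cell.

Insert 5: appended to row 1. P = [[5]].
Insert 7: appended to row 1. P = [[5, 7]].
Insert 10: appended to row 1. P = [[5, 7, 10]].
Insert 1: 1 bumps 5 from row 1; 5 starts row 2. P = [[1, 7, 10], [5]].
Insert 6: 6 bumps 7 from row 1; 7 appends to row 2. P = [[1, 6, 10], [5, 7]].
Insert 3: 3 bumps 6 from row 1; 6 bumps 7 from row 2; 7 starts row 3. P = [[1, 3, 10], [5, 6], [7]].
Insert 9: 9 bumps 10 from row 1; 10 appends to row 2. P = [[1, 3, 9], [5, 6, 10], [7]].
Insert 4: 4 bumps 9 from row 1; 9 bumps 10 from row 2; 10 appends to row 3. P = [[1, 3, 4], [5, 6, 9], [7, 10]].
Insert 8: appended to row 1. P = [[1, 3, 4, 8], [5, 6, 9], [7, 10]].
Insert 2: 2 bumps 3 from row 1; 3 bumps 5 from row 2; 5 bumps 7 from row 3; 7 starts row 4. P = [[1, 2, 4, 8], [3, 6, 9], [5, 10], [7]].

So P = [[1, 2, 4, 8], [3, 6, 9], [5, 10], [7]], Q = [[1, 2, 3, 9], [4, 5, 7], [6, 8], [10]].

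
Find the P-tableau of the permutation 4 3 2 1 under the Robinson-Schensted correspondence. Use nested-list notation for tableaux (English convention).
P = [[1], [2], [3], [4]]

Insert 4: appended to row 1. P = [[4]].
Insert 3: 3 bumps 4 from row 1; 4 starts row 2. P = [[3], [4]].
Insert 2: 2 bumps 3 from row 1; 3 bumps 4 from row 2; 4 starts row 3. P = [[2], [3], [4]].
Insert 1: 1 bumps 2 from row 1; 2 bumps 3 from row 2; 3 bumps 4 from row 3; 4 starts row 4. P = [[1], [2], [3], [4]].

So P = [[1], [2], [3], [4]].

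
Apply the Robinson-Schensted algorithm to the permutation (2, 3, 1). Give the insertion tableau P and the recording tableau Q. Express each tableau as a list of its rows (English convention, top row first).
Insert each entry of the permutation into P by Schensted row insertion, recording in Q the position of each new cell.

Insert 2: appended to row 1. P = [[2]].
Insert 3: appended to row 1. P = [[2, 3]].
Insert 1: 1 bumps 2 from row 1; 2 starts row 2. P = [[1, 3], [2]].

So P = [[1, 3], [2]], Q = [[1, 2], [3]].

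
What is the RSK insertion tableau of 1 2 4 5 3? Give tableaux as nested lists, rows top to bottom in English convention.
P = [[1, 2, 3, 5], [4]]

Insert 1: appended to row 1. P = [[1]].
Insert 2: appended to row 1. P = [[1, 2]].
Insert 4: appended to row 1. P = [[1, 2, 4]].
Insert 5: appended to row 1. P = [[1, 2, 4, 5]].
Insert 3: 3 bumps 4 from row 1; 4 starts row 2. P = [[1, 2, 3, 5], [4]].

So P = [[1, 2, 3, 5], [4]].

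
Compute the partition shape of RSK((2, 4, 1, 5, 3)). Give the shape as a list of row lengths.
RSK row insertion gives P = [[1, 3, 5], [2, 4]], which has shape [3, 2].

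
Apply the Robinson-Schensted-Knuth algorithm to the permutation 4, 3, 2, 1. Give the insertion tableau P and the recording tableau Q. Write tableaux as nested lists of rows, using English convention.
Insert each entry of the permutation into P by Schensted row insertion, recording in Q the position of each new cell.

Insert 4: appended to row 1. P = [[4]], Q = [[1]].
Insert 3: 3 bumps 4 from row 1; 4 starts row 2. P = [[3], [4]], Q = [[1], [2]].
Insert 2: 2 bumps 3 from row 1; 3 bumps 4 from row 2; 4 starts row 3. P = [[2], [3], [4]], Q = [[1], [2], [3]].
Insert 1: 1 bumps 2 from row 1; 2 bumps 3 from row 2; 3 bumps 4 from row 3; 4 starts row 4. P = [[1], [2], [3], [4]], Q = [[1], [2], [3], [4]].

So P = [[1], [2], [3], [4]], Q = [[1], [2], [3], [4]].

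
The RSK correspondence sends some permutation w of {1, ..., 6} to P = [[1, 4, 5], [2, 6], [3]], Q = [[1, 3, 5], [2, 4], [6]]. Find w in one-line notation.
3 2 6 4 5 1

Reverse the RSK construction: for i from n down to 1, find the cell of Q containing i, remove the entry at that cell from P, and reverse-bump it up through P; the value ejected from row 1 is w(i).

Step i=6: Q has 6 at row 3, column 1; remove 3 from row 3 of P and reverse-bump: 3 enters row 2 and ejects 2; 2 enters row 1 and ejects 1. So w(6) = 1. P is now [[2, 4, 5], [3, 6]].
Step i=5: Q has 5 at row 1, column 3; remove that cell from P, ejecting 5. So w(5) = 5. P is now [[2, 4], [3, 6]].
Step i=4: Q has 4 at row 2, column 2; remove 6 from row 2 of P and reverse-bump: 6 enters row 1 and ejects 4. So w(4) = 4. P is now [[2, 6], [3]].
Step i=3: Q has 3 at row 1, column 2; remove that cell from P, ejecting 6. So w(3) = 6. P is now [[2], [3]].
Step i=2: Q has 2 at row 2, column 1; remove 3 from row 2 of P and reverse-bump: 3 enters row 1 and ejects 2. So w(2) = 2. P is now [[3]].
Step i=1: Q has 1 at row 1, column 1; remove that cell from P, ejecting 3. So w(1) = 3. P is now [].

So w = 3 2 6 4 5 1.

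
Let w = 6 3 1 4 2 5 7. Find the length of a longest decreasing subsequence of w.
3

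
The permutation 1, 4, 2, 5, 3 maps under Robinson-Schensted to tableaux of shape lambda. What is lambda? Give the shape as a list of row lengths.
Row-insert each entry into an empty tableau.

After inserting 1: P = [[1]].
After inserting 4: P = [[1, 4]].
After inserting 2: P = [[1, 2], [4]].
After inserting 5: P = [[1, 2, 5], [4]].
After inserting 3: P = [[1, 2, 3], [4, 5]].

The final insertion tableau P = [[1, 2, 3], [4, 5]] has shape [3, 2].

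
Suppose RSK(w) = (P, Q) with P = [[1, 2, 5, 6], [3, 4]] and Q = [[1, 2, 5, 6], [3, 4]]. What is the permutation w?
3 4 1 2 5 6

Reverse the RSK construction: for i from n down to 1, find the cell of Q containing i, remove the entry at that cell from P, and reverse-bump it up through P; the value ejected from row 1 is w(i).

Step i=6: Q has 6 at row 1, column 4; remove that cell from P, ejecting 6. So w(6) = 6. P is now [[1, 2, 5], [3, 4]].
Step i=5: Q has 5 at row 1, column 3; remove that cell from P, ejecting 5. So w(5) = 5. P is now [[1, 2], [3, 4]].
Step i=4: Q has 4 at row 2, column 2; remove 4 from row 2 of P and reverse-bump: 4 enters row 1 and ejects 2. So w(4) = 2. P is now [[1, 4], [3]].
Step i=3: Q has 3 at row 2, column 1; remove 3 from row 2 of P and reverse-bump: 3 enters row 1 and ejects 1. So w(3) = 1. P is now [[3, 4]].
Step i=2: Q has 2 at row 1, column 2; remove that cell from P, ejecting 4. So w(2) = 4. P is now [[3]].
Step i=1: Q has 1 at row 1, column 1; remove that cell from P, ejecting 3. So w(1) = 3. P is now [].

So w = 3 4 1 2 5 6.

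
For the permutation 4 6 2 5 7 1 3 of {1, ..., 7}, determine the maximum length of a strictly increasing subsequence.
3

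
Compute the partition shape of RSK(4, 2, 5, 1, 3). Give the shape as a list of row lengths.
[2, 2, 1]

Row-insert each entry into an empty tableau.

After inserting 4: P = [[4]].
After inserting 2: P = [[2], [4]].
After inserting 5: P = [[2, 5], [4]].
After inserting 1: P = [[1, 5], [2], [4]].
After inserting 3: P = [[1, 3], [2, 5], [4]].

The final insertion tableau P = [[1, 3], [2, 5], [4]] has shape [2, 2, 1].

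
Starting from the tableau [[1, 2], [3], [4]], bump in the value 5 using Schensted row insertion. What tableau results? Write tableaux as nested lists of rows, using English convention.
[[1, 2, 5], [3], [4]]

5 is larger than every entry of row 1, so it is appended to row 1. The new tableau is [[1, 2, 5], [3], [4]].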